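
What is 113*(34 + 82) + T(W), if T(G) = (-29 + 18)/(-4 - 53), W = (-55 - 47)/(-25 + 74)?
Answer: 747167/57 ≈ 13108.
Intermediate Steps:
W = -102/49 ≈ -2.0816
T(G) = 11/57 (T(G) = -11/(-57) = -11*(-1/57) = 11/57)
113*(34 + 82) + T(W) = 113*(34 + 82) + 11/57 = 113*116 + 11/57 = 13108 + 11/57 = 747167/57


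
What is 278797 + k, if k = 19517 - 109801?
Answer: 188513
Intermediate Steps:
k = -90284
278797 + k = 278797 - 90284 = 188513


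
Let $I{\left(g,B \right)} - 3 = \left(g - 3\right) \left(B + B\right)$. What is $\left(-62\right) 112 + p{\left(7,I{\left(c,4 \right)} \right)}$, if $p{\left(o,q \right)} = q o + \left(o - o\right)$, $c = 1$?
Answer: $-7035$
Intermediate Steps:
$I{\left(g,B \right)} = 3 + 2 B \left(-3 + g\right)$ ($I{\left(g,B \right)} = 3 + \left(g - 3\right) \left(B + B\right) = 3 + \left(-3 + g\right) 2 B = 3 + 2 B \left(-3 + g\right)$)
$p{\left(o,q \right)} = o q$ ($p{\left(o,q \right)} = o q + 0 = o q$)
$\left(-62\right) 112 + p{\left(7,I{\left(c,4 \right)} \right)} = \left(-62\right) 112 + 7 \left(3 - 24 + 2 \cdot 4 \cdot 1\right) = -6944 + 7 \left(3 - 24 + 8\right) = -6944 + 7 \left(-13\right) = -6944 - 91 = -7035$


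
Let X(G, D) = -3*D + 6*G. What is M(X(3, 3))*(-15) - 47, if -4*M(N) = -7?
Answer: -293/4 ≈ -73.250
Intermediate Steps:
M(N) = 7/4 (M(N) = -1/4*(-7) = 7/4)
M(X(3, 3))*(-15) - 47 = (7/4)*(-15) - 47 = -105/4 - 47 = -293/4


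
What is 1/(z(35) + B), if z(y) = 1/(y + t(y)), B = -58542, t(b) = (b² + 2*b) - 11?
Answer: -1319/77216897 ≈ -1.7082e-5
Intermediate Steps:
t(b) = -11 + b² + 2*b
z(y) = 1/(-11 + y² + 3*y) (z(y) = 1/(y + (-11 + y² + 2*y)) = 1/(-11 + y² + 3*y))
1/(z(35) + B) = 1/(1/(-11 + 35² + 3*35) - 58542) = 1/(1/(-11 + 1225 + 105) - 58542) = 1/(1/1319 - 58542) = 1/(-77216897/1319) = -1319/77216897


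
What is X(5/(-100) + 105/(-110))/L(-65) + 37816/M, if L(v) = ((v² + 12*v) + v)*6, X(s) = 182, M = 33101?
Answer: 29728187/25818780 ≈ 1.1514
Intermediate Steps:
L(v) = 6*v² + 78*v (L(v) = (v² + 13*v)*6 = 6*v² + 78*v)
X(5/(-100) + 105/(-110))/L(-65) + 37816/M = 182/((6*(-65)*(13 - 65))) + 37816/33101 = 182/((6*(-65)*(-52))) + 37816*(1/33101) = 182/20280 + 37816/33101 = 182*(1/20280) + 37816/33101 = 7/780 + 37816/33101 = 29728187/25818780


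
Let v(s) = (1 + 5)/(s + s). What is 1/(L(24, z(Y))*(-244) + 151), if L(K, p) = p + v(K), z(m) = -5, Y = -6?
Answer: 2/2681 ≈ 0.00074599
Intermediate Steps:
v(s) = 3/s (v(s) = 6/((2*s)) = 6*(1/(2*s)) = 3/s)
L(K, p) = p + 3/K
1/(L(24, z(Y))*(-244) + 151) = 1/((-5 + 3/24)*(-244) + 151) = 1/((-5 + 3*(1/24))*(-244) + 151) = 1/((-5 + ⅛)*(-244) + 151) = 1/(-39/8*(-244) + 151) = 1/(2379/2 + 151) = 1/(2681/2) = 2/2681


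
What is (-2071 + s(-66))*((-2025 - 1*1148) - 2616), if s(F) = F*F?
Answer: -13227865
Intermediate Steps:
s(F) = F²
(-2071 + s(-66))*((-2025 - 1*1148) - 2616) = (-2071 + (-66)²)*((-2025 - 1*1148) - 2616) = (-2071 + 4356)*((-2025 - 1148) - 2616) = 2285*(-3173 - 2616) = 2285*(-5789) = -13227865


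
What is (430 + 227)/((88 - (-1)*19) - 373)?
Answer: -657/266 ≈ -2.4699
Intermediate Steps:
(430 + 227)/((88 - (-1)*19) - 373) = 657/((88 - 1*(-19)) - 373) = 657/((88 + 19) - 373) = 657/(107 - 373) = 657/(-266) = 657*(-1/266) = -657/266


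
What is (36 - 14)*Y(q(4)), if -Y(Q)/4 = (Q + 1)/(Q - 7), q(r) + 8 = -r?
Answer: -968/19 ≈ -50.947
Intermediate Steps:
q(r) = -8 - r
Y(Q) = -4*(1 + Q)/(-7 + Q) (Y(Q) = -4*(Q + 1)/(Q - 7) = -4*(1 + Q)/(-7 + Q))
(36 - 14)*Y(q(4)) = (36 - 14)*(4*(-1 - (-8 - 1*4))/(-7 + (-8 - 1*4))) = 22*(4*(-1 - (-8 - 4))/(-7 + (-8 - 4))) = 22*(4*(-1 - 1*(-12))/(-7 - 12)) = 22*(4*(-1 + 12)/(-19)) = 22*(4*(-1/19)*11) = 22*(-44/19) = -968/19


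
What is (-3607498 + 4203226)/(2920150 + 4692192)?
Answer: 297864/3806171 ≈ 0.078258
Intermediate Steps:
(-3607498 + 4203226)/(2920150 + 4692192) = 595728/7612342 = 595728*(1/7612342) = 297864/3806171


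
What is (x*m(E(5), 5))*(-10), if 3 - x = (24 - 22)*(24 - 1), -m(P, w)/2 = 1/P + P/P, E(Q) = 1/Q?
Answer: -5160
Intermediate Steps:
m(P, w) = -2 - 2/P (m(P, w) = -2*(1/P + P/P) = -2*(1/P + 1) = -2*(1 + 1/P) = -2 - 2/P)
x = -43 (x = 3 - (24 - 22)*(24 - 1) = 3 - 2*23 = 3 - 1*46 = 3 - 46 = -43)
(x*m(E(5), 5))*(-10) = -43*(-2 - 2/(1/5))*(-10) = -43*(-2 - 2/1/5)*(-10) = -43*(-2 - 2*5)*(-10) = -43*(-2 - 10)*(-10) = -43*(-12)*(-10) = 516*(-10) = -5160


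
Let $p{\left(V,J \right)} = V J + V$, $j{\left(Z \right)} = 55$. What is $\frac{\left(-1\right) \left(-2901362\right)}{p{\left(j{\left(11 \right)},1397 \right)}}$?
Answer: $\frac{1450681}{38445} \approx 37.734$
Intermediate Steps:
$p{\left(V,J \right)} = V + J V$ ($p{\left(V,J \right)} = J V + V = V + J V$)
$\frac{\left(-1\right) \left(-2901362\right)}{p{\left(j{\left(11 \right)},1397 \right)}} = \frac{\left(-1\right) \left(-2901362\right)}{55 \left(1 + 1397\right)} = \frac{2901362}{55 \cdot 1398} = \frac{2901362}{76890} = 2901362 \cdot \frac{1}{76890} = \frac{1450681}{38445}$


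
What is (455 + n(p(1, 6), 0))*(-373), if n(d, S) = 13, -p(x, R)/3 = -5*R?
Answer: -174564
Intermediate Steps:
p(x, R) = 15*R (p(x, R) = -(-15)*R = 15*R)
(455 + n(p(1, 6), 0))*(-373) = (455 + 13)*(-373) = 468*(-373) = -174564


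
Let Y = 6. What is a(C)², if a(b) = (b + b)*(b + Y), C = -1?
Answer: 100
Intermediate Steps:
a(b) = 2*b*(6 + b) (a(b) = (b + b)*(b + 6) = (2*b)*(6 + b) = 2*b*(6 + b))
a(C)² = (2*(-1)*(6 - 1))² = (2*(-1)*5)² = (-10)² = 100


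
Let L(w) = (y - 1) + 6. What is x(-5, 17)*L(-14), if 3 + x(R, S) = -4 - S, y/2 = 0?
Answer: -120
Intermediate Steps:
y = 0 (y = 2*0 = 0)
x(R, S) = -7 - S (x(R, S) = -3 + (-4 - S) = -7 - S)
L(w) = 5 (L(w) = (0 - 1) + 6 = -1 + 6 = 5)
x(-5, 17)*L(-14) = (-7 - 1*17)*5 = (-7 - 17)*5 = -24*5 = -120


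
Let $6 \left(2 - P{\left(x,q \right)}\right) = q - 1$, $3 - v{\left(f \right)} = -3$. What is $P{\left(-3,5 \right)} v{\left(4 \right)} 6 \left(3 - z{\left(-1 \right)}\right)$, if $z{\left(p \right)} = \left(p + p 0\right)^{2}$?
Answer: $96$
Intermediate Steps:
$v{\left(f \right)} = 6$ ($v{\left(f \right)} = 3 - -3 = 3 + 3 = 6$)
$P{\left(x,q \right)} = \frac{13}{6} - \frac{q}{6}$ ($P{\left(x,q \right)} = 2 - \frac{q - 1}{6} = 2 - \frac{-1 + q}{6} = 2 - \left(- \frac{1}{6} + \frac{q}{6}\right) = \frac{13}{6} - \frac{q}{6}$)
$z{\left(p \right)} = p^{2}$ ($z{\left(p \right)} = \left(p + 0\right)^{2} = p^{2}$)
$P{\left(-3,5 \right)} v{\left(4 \right)} 6 \left(3 - z{\left(-1 \right)}\right) = \left(\frac{13}{6} - \frac{5}{6}\right) 6 \cdot 6 \left(3 - \left(-1\right)^{2}\right) = \left(\frac{13}{6} - \frac{5}{6}\right) 36 \left(3 - 1\right) = \frac{4 \cdot 36 \left(3 - 1\right)}{3} = \frac{4 \cdot 36 \cdot 2}{3} = \frac{4}{3} \cdot 72 = 96$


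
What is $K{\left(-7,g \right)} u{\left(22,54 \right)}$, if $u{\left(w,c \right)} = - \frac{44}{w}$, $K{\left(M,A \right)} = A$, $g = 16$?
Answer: $-32$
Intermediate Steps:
$K{\left(-7,g \right)} u{\left(22,54 \right)} = 16 \left(- \frac{44}{22}\right) = 16 \left(\left(-44\right) \frac{1}{22}\right) = 16 \left(-2\right) = -32$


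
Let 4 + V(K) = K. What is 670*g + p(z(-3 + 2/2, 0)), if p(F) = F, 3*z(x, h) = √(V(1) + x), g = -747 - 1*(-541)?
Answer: -138020 + I*√5/3 ≈ -1.3802e+5 + 0.74536*I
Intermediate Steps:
V(K) = -4 + K
g = -206 (g = -747 + 541 = -206)
z(x, h) = √(-3 + x)/3 (z(x, h) = √((-4 + 1) + x)/3 = √(-3 + x)/3)
670*g + p(z(-3 + 2/2, 0)) = 670*(-206) + √(-3 + (-3 + 2/2))/3 = -138020 + √(-3 + (-3 + 2*(½)))/3 = -138020 + √(-3 + (-3 + 1))/3 = -138020 + √(-3 - 2)/3 = -138020 + √(-5)/3 = -138020 + (I*√5)/3 = -138020 + I*√5/3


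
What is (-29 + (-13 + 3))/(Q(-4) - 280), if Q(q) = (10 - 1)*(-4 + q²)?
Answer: 39/172 ≈ 0.22674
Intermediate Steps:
Q(q) = -36 + 9*q² (Q(q) = 9*(-4 + q²) = -36 + 9*q²)
(-29 + (-13 + 3))/(Q(-4) - 280) = (-29 + (-13 + 3))/((-36 + 9*(-4)²) - 280) = (-29 - 10)/((-36 + 9*16) - 280) = -39/((-36 + 144) - 280) = -39/(108 - 280) = -39/(-172) = -39*(-1/172) = 39/172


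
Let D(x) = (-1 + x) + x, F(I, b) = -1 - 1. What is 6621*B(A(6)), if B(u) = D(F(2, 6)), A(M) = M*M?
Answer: -33105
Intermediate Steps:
A(M) = M²
F(I, b) = -2
D(x) = -1 + 2*x
B(u) = -5 (B(u) = -1 + 2*(-2) = -1 - 4 = -5)
6621*B(A(6)) = 6621*(-5) = -33105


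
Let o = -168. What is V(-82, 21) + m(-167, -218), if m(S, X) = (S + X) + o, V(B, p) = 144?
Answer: -409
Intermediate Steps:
m(S, X) = -168 + S + X (m(S, X) = (S + X) - 168 = -168 + S + X)
V(-82, 21) + m(-167, -218) = 144 + (-168 - 167 - 218) = 144 - 553 = -409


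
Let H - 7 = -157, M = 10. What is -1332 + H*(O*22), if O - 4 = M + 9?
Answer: -77232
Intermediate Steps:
O = 23 (O = 4 + (10 + 9) = 4 + 19 = 23)
H = -150 (H = 7 - 157 = -150)
-1332 + H*(O*22) = -1332 - 3450*22 = -1332 - 150*506 = -1332 - 75900 = -77232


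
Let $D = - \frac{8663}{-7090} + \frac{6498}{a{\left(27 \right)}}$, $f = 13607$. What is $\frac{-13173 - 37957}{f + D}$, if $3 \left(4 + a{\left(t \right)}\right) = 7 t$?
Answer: $- \frac{21388190300}{5738526107} \approx -3.7271$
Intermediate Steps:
$a{\left(t \right)} = -4 + \frac{7 t}{3}$
$D = \frac{46581937}{418310}$ ($D = - \frac{8663}{-7090} + \frac{6498}{-4 + \frac{7}{3} \cdot 27} = \left(-8663\right) \left(- \frac{1}{7090}\right) + \frac{6498}{-4 + 63} = \frac{8663}{7090} + \frac{6498}{59} = \frac{46581937}{418310} \approx 111.36$)
$\frac{-13173 - 37957}{f + D} = \frac{-13173 - 37957}{13607 + \frac{46581937}{418310}} = \frac{-13173 - 37957}{\frac{5738526107}{418310}} = \left(-51130\right) \frac{418310}{5738526107} = - \frac{21388190300}{5738526107}$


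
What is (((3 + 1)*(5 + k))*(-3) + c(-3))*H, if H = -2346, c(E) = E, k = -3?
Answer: 63342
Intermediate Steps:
(((3 + 1)*(5 + k))*(-3) + c(-3))*H = (((3 + 1)*(5 - 3))*(-3) - 3)*(-2346) = ((4*2)*(-3) - 3)*(-2346) = (8*(-3) - 3)*(-2346) = (-24 - 3)*(-2346) = -27*(-2346) = 63342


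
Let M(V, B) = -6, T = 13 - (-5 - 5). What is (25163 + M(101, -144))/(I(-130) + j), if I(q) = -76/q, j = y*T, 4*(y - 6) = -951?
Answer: -6540820/1385713 ≈ -4.7202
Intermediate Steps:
y = -927/4 (y = 6 + (¼)*(-951) = 6 - 951/4 = -927/4 ≈ -231.75)
T = 23 (T = 13 - 1*(-10) = 13 + 10 = 23)
j = -21321/4 (j = -927/4*23 = -21321/4 ≈ -5330.3)
(25163 + M(101, -144))/(I(-130) + j) = (25163 - 6)/(-76/(-130) - 21321/4) = 25157/(-76*(-1/130) - 21321/4) = 25157/(38/65 - 21321/4) = 25157/(-1385713/260) = 25157*(-260/1385713) = -6540820/1385713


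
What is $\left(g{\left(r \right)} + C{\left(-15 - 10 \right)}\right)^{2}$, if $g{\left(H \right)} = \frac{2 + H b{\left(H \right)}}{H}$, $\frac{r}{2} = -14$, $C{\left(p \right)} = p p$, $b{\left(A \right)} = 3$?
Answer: $\frac{77281681}{196} \approx 3.9429 \cdot 10^{5}$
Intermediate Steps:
$C{\left(p \right)} = p^{2}$
$r = -28$ ($r = 2 \left(-14\right) = -28$)
$g{\left(H \right)} = \frac{2 + 3 H}{H}$ ($g{\left(H \right)} = \frac{2 + H 3}{H} = \frac{2 + 3 H}{H}$)
$\left(g{\left(r \right)} + C{\left(-15 - 10 \right)}\right)^{2} = \left(\left(3 + \frac{2}{-28}\right) + \left(-15 - 10\right)^{2}\right)^{2} = \left(\left(3 + 2 \left(- \frac{1}{28}\right)\right) + \left(-15 - 10\right)^{2}\right)^{2} = \left(\left(3 - \frac{1}{14}\right) + \left(-25\right)^{2}\right)^{2} = \left(\frac{41}{14} + 625\right)^{2} = \left(\frac{8791}{14}\right)^{2} = \frac{77281681}{196}$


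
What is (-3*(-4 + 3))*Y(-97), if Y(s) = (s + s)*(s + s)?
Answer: 112908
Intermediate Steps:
Y(s) = 4*s**2 (Y(s) = (2*s)*(2*s) = 4*s**2)
(-3*(-4 + 3))*Y(-97) = (-3*(-4 + 3))*(4*(-97)**2) = (-3*(-1))*(4*9409) = 3*37636 = 112908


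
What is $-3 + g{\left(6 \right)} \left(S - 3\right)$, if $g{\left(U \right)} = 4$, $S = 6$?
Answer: $9$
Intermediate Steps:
$-3 + g{\left(6 \right)} \left(S - 3\right) = -3 + 4 \left(6 - 3\right) = -3 + 4 \cdot 3 = -3 + 12 = 9$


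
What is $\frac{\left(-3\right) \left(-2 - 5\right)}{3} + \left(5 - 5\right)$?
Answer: $7$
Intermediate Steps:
$\frac{\left(-3\right) \left(-2 - 5\right)}{3} + \left(5 - 5\right) = \frac{\left(-3\right) \left(-7\right)}{3} + \left(5 - 5\right) = \frac{1}{3} \cdot 21 + 0 = 7 + 0 = 7$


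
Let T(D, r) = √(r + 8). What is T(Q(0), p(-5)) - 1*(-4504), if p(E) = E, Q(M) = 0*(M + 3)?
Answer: 4504 + √3 ≈ 4505.7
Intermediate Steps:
Q(M) = 0 (Q(M) = 0*(3 + M) = 0)
T(D, r) = √(8 + r)
T(Q(0), p(-5)) - 1*(-4504) = √(8 - 5) - 1*(-4504) = √3 + 4504 = 4504 + √3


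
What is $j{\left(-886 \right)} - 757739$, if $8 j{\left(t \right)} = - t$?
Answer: $- \frac{3030513}{4} \approx -7.5763 \cdot 10^{5}$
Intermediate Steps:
$j{\left(t \right)} = - \frac{t}{8}$ ($j{\left(t \right)} = \frac{\left(-1\right) t}{8} = - \frac{t}{8}$)
$j{\left(-886 \right)} - 757739 = \left(- \frac{1}{8}\right) \left(-886\right) - 757739 = \frac{443}{4} - 757739 = - \frac{3030513}{4}$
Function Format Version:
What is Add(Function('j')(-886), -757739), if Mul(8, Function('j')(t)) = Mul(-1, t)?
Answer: Rational(-3030513, 4) ≈ -7.5763e+5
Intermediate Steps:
Function('j')(t) = Mul(Rational(-1, 8), t) (Function('j')(t) = Mul(Rational(1, 8), Mul(-1, t)) = Mul(Rational(-1, 8), t))
Add(Function('j')(-886), -757739) = Add(Mul(Rational(-1, 8), -886), -757739) = Add(Rational(443, 4), -757739) = Rational(-3030513, 4)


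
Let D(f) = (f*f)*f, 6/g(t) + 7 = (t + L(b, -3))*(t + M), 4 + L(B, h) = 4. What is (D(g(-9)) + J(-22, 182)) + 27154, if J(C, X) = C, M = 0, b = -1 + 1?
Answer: 1374317223/50653 ≈ 27132.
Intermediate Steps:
b = 0
L(B, h) = 0 (L(B, h) = -4 + 4 = 0)
g(t) = 6/(-7 + t²) (g(t) = 6/(-7 + (t + 0)*(t + 0)) = 6/(-7 + t*t) = 6/(-7 + t²))
D(f) = f³ (D(f) = f²*f = f³)
(D(g(-9)) + J(-22, 182)) + 27154 = ((6/(-7 + (-9)²))³ - 22) + 27154 = ((6/(-7 + 81))³ - 22) + 27154 = ((6/74)³ - 22) + 27154 = ((6*(1/74))³ - 22) + 27154 = ((3/37)³ - 22) + 27154 = (27/50653 - 22) + 27154 = -1114339/50653 + 27154 = 1374317223/50653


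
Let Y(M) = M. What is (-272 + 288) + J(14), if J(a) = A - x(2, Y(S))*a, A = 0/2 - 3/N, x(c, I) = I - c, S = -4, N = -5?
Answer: 503/5 ≈ 100.60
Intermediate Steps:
A = ⅗ (A = 0/2 - 3/(-5) = 0*(½) - 3*(-⅕) = 0 + ⅗ = ⅗ ≈ 0.60000)
J(a) = ⅗ + 6*a (J(a) = ⅗ - (-4 - 1*2)*a = ⅗ - (-4 - 2)*a = ⅗ - (-6)*a = ⅗ + 6*a)
(-272 + 288) + J(14) = (-272 + 288) + (⅗ + 6*14) = 16 + (⅗ + 84) = 16 + 423/5 = 503/5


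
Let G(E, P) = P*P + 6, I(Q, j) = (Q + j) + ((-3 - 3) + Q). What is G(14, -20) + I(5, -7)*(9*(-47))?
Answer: 1675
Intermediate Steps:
I(Q, j) = -6 + j + 2*Q (I(Q, j) = (Q + j) + (-6 + Q) = -6 + j + 2*Q)
G(E, P) = 6 + P**2 (G(E, P) = P**2 + 6 = 6 + P**2)
G(14, -20) + I(5, -7)*(9*(-47)) = (6 + (-20)**2) + (-6 - 7 + 2*5)*(9*(-47)) = (6 + 400) + (-6 - 7 + 10)*(-423) = 406 - 3*(-423) = 406 + 1269 = 1675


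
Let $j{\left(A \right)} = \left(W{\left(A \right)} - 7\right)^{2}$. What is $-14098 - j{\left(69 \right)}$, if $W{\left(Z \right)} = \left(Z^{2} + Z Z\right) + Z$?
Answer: $-91867154$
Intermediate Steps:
$W{\left(Z \right)} = Z + 2 Z^{2}$ ($W{\left(Z \right)} = \left(Z^{2} + Z^{2}\right) + Z = 2 Z^{2} + Z = Z + 2 Z^{2}$)
$j{\left(A \right)} = \left(-7 + A \left(1 + 2 A\right)\right)^{2}$ ($j{\left(A \right)} = \left(A \left(1 + 2 A\right) - 7\right)^{2} = \left(-7 + A \left(1 + 2 A\right)\right)^{2}$)
$-14098 - j{\left(69 \right)} = -14098 - \left(-7 + 69 \left(1 + 2 \cdot 69\right)\right)^{2} = -14098 - \left(-7 + 69 \left(1 + 138\right)\right)^{2} = -14098 - \left(-7 + 69 \cdot 139\right)^{2} = -14098 - \left(-7 + 9591\right)^{2} = -14098 - 9584^{2} = -14098 - 91853056 = -91867154$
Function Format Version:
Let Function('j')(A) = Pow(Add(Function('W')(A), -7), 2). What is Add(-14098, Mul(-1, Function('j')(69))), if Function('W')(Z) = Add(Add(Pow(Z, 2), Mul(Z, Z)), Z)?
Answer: -91867154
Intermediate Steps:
Function('W')(Z) = Add(Z, Mul(2, Pow(Z, 2))) (Function('W')(Z) = Add(Add(Pow(Z, 2), Pow(Z, 2)), Z) = Add(Mul(2, Pow(Z, 2)), Z) = Add(Z, Mul(2, Pow(Z, 2))))
Function('j')(A) = Pow(Add(-7, Mul(A, Add(1, Mul(2, A)))), 2) (Function('j')(A) = Pow(Add(Mul(A, Add(1, Mul(2, A))), -7), 2) = Pow(Add(-7, Mul(A, Add(1, Mul(2, A)))), 2))
Add(-14098, Mul(-1, Function('j')(69))) = Add(-14098, Mul(-1, Pow(Add(-7, Mul(69, Add(1, Mul(2, 69)))), 2))) = Add(-14098, Mul(-1, Pow(Add(-7, Mul(69, Add(1, 138))), 2))) = Add(-14098, Mul(-1, Pow(Add(-7, Mul(69, 139)), 2))) = Add(-14098, Mul(-1, Pow(Add(-7, 9591), 2))) = Add(-14098, Mul(-1, Pow(9584, 2))) = Add(-14098, Mul(-1, 91853056)) = Add(-14098, -91853056) = -91867154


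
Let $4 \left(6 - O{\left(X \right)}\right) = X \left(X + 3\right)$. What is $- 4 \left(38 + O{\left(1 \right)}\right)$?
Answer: $-172$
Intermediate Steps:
$O{\left(X \right)} = 6 - \frac{X \left(3 + X\right)}{4}$ ($O{\left(X \right)} = 6 - \frac{X \left(X + 3\right)}{4} = 6 - \frac{X \left(3 + X\right)}{4}$)
$- 4 \left(38 + O{\left(1 \right)}\right) = - 4 \left(38 - \left(- \frac{21}{4} + \frac{1}{4}\right)\right) = - 4 \left(38 - -5\right) = - 4 \left(38 + 5\right) = \left(-4\right) 43 = -172$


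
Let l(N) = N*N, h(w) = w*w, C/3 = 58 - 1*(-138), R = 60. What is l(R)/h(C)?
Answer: 25/2401 ≈ 0.010412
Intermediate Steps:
C = 588 (C = 3*(58 - 1*(-138)) = 3*(58 + 138) = 3*196 = 588)
h(w) = w**2
l(N) = N**2
l(R)/h(C) = 60**2/(588**2) = 3600/345744 = 3600*(1/345744) = 25/2401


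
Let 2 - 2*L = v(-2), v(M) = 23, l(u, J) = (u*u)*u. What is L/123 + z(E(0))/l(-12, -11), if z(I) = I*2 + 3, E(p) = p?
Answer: -2057/23616 ≈ -0.087102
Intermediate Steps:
l(u, J) = u**3 (l(u, J) = u**2*u = u**3)
z(I) = 3 + 2*I (z(I) = 2*I + 3 = 3 + 2*I)
L = -21/2 (L = 1 - 1/2*23 = 1 - 23/2 = -21/2 ≈ -10.500)
L/123 + z(E(0))/l(-12, -11) = -21/2/123 + (3 + 2*0)/((-12)**3) = -21/2*1/123 + (3 + 0)/(-1728) = -7/82 + 3*(-1/1728) = -7/82 - 1/576 = -2057/23616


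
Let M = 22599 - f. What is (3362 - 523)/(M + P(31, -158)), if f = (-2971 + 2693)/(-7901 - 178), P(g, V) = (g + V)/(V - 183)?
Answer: 7821271821/62259797696 ≈ 0.12562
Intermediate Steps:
P(g, V) = (V + g)/(-183 + V)
f = 278/8079 (f = -278/(-8079) = -278*(-1/8079) = 278/8079 ≈ 0.034410)
M = 182577043/8079 (M = 22599 - 1*278/8079 = 22599 - 278/8079 = 182577043/8079 ≈ 22599.)
(3362 - 523)/(M + P(31, -158)) = (3362 - 523)/(182577043/8079 + (-158 + 31)/(-183 - 158)) = 2839/(182577043/8079 - 127/(-341)) = 2839/(182577043/8079 - 1/341*(-127)) = 2839/(182577043/8079 + 127/341) = 2839/(62259797696/2754939) = 2839*(2754939/62259797696) = 7821271821/62259797696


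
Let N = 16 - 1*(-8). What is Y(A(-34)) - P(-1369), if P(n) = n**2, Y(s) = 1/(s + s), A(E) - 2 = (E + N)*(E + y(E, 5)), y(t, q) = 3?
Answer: -1169476463/624 ≈ -1.8742e+6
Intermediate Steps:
N = 24 (N = 16 + 8 = 24)
A(E) = 2 + (3 + E)*(24 + E) (A(E) = 2 + (E + 24)*(E + 3) = 2 + (24 + E)*(3 + E) = 2 + (3 + E)*(24 + E))
Y(s) = 1/(2*s)
Y(A(-34)) - P(-1369) = 1/(2*(74 + (-34)**2 + 27*(-34))) - 1*(-1369)**2 = 1/(2*(74 + 1156 - 918)) - 1*1874161 = (1/2)/312 - 1874161 = (1/2)*(1/312) - 1874161 = 1/624 - 1874161 = -1169476463/624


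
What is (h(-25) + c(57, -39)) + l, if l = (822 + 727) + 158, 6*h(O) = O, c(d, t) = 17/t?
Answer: 132787/78 ≈ 1702.4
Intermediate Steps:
h(O) = O/6
l = 1707 (l = 1549 + 158 = 1707)
(h(-25) + c(57, -39)) + l = ((⅙)*(-25) + 17/(-39)) + 1707 = (-25/6 + 17*(-1/39)) + 1707 = (-25/6 - 17/39) + 1707 = -359/78 + 1707 = 132787/78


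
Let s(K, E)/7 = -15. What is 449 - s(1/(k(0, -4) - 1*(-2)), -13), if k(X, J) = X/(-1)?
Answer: 554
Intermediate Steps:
k(X, J) = -X (k(X, J) = X*(-1) = -X)
s(K, E) = -105 (s(K, E) = 7*(-15) = -105)
449 - s(1/(k(0, -4) - 1*(-2)), -13) = 449 - 1*(-105) = 449 + 105 = 554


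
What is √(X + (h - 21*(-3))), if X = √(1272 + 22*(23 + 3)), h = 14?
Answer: √(77 + 2*√461) ≈ 10.952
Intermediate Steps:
X = 2*√461 (X = √(1272 + 22*26) = √(1272 + 572) = √1844 = 2*√461 ≈ 42.942)
√(X + (h - 21*(-3))) = √(2*√461 + (14 - 21*(-3))) = √(2*√461 + (14 + 63)) = √(2*√461 + 77) = √(77 + 2*√461)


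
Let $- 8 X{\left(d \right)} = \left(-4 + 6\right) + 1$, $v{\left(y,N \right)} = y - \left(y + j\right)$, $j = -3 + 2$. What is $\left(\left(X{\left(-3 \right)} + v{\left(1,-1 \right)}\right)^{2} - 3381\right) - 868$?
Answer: $- \frac{271911}{64} \approx -4248.6$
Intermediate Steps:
$j = -1$
$v{\left(y,N \right)} = 1$ ($v{\left(y,N \right)} = y - \left(y - 1\right) = y - \left(-1 + y\right) = 1$)
$X{\left(d \right)} = - \frac{3}{8}$ ($X{\left(d \right)} = - \frac{\left(-4 + 6\right) + 1}{8} = - \frac{2 + 1}{8} = \left(- \frac{1}{8}\right) 3 = - \frac{3}{8}$)
$\left(\left(X{\left(-3 \right)} + v{\left(1,-1 \right)}\right)^{2} - 3381\right) - 868 = \left(\left(- \frac{3}{8} + 1\right)^{2} - 3381\right) - 868 = \left(\left(\frac{5}{8}\right)^{2} - 3381\right) - 868 = \left(\frac{25}{64} - 3381\right) - 868 = - \frac{216359}{64} - 868 = - \frac{271911}{64}$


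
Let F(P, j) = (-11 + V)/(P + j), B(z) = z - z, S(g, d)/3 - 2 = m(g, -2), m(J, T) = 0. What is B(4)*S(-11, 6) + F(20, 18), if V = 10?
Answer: -1/38 ≈ -0.026316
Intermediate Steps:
S(g, d) = 6 (S(g, d) = 6 + 3*0 = 6 + 0 = 6)
B(z) = 0
F(P, j) = -1/(P + j) (F(P, j) = (-11 + 10)/(P + j) = -1/(P + j))
B(4)*S(-11, 6) + F(20, 18) = 0*6 - 1/(20 + 18) = 0 - 1/38 = -1/38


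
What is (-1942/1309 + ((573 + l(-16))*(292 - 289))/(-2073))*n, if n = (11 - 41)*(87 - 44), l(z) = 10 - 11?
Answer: 2696964300/904519 ≈ 2981.7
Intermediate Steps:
l(z) = -1
n = -1290 (n = -30*43 = -1290)
(-1942/1309 + ((573 + l(-16))*(292 - 289))/(-2073))*n = (-1942/1309 + ((573 - 1)*(292 - 289))/(-2073))*(-1290) = (-1942*1/1309 + (572*3)*(-1/2073))*(-1290) = (-1942/1309 + 1716*(-1/2073))*(-1290) = (-1942/1309 - 572/691)*(-1290) = -2090670/904519*(-1290) = 2696964300/904519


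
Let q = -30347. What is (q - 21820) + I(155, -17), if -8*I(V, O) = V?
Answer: -417491/8 ≈ -52186.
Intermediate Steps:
I(V, O) = -V/8
(q - 21820) + I(155, -17) = (-30347 - 21820) - ⅛*155 = -52167 - 155/8 = -417491/8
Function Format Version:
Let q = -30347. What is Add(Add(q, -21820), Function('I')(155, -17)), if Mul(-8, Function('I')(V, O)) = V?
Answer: Rational(-417491, 8) ≈ -52186.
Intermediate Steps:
Function('I')(V, O) = Mul(Rational(-1, 8), V)
Add(Add(q, -21820), Function('I')(155, -17)) = Add(Add(-30347, -21820), Mul(Rational(-1, 8), 155)) = Add(-52167, Rational(-155, 8)) = Rational(-417491, 8)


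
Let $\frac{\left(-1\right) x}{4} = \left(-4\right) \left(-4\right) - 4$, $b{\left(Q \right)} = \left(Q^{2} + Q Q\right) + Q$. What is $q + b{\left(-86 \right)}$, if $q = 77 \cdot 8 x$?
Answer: $-14862$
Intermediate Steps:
$b{\left(Q \right)} = Q + 2 Q^{2}$ ($b{\left(Q \right)} = \left(Q^{2} + Q^{2}\right) + Q = 2 Q^{2} + Q = Q + 2 Q^{2}$)
$x = -48$ ($x = - 4 \left(\left(-4\right) \left(-4\right) - 4\right) = - 4 \left(16 - 4\right) = \left(-4\right) 12 = -48$)
$q = -29568$ ($q = 77 \cdot 8 \left(-48\right) = 77 \left(-384\right) = -29568$)
$q + b{\left(-86 \right)} = -29568 - 86 \left(1 + 2 \left(-86\right)\right) = -29568 - 86 \left(1 - 172\right) = -29568 - -14706 = -29568 + 14706 = -14862$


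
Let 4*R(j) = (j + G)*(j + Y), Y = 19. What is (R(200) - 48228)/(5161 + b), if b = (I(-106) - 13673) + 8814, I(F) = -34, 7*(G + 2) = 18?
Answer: -260727/1876 ≈ -138.98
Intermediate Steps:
G = 4/7 (G = -2 + (⅐)*18 = -2 + 18/7 = 4/7 ≈ 0.57143)
R(j) = (19 + j)*(4/7 + j)/4 (R(j) = ((j + 4/7)*(j + 19))/4 = ((4/7 + j)*(19 + j))/4 = ((19 + j)*(4/7 + j))/4 = (19 + j)*(4/7 + j)/4)
b = -4893 (b = (-34 - 13673) + 8814 = -13707 + 8814 = -4893)
(R(200) - 48228)/(5161 + b) = ((19/7 + (¼)*200² + (137/28)*200) - 48228)/(5161 - 4893) = ((19/7 + (¼)*40000 + 6850/7) - 48228)/268 = ((19/7 + 10000 + 6850/7) - 48228)*(1/268) = (76869/7 - 48228)*(1/268) = -260727/7*1/268 = -260727/1876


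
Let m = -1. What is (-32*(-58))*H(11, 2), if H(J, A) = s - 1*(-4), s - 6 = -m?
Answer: 20416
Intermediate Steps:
s = 7 (s = 6 - 1*(-1) = 6 + 1 = 7)
H(J, A) = 11 (H(J, A) = 7 - 1*(-4) = 7 + 4 = 11)
(-32*(-58))*H(11, 2) = -32*(-58)*11 = 1856*11 = 20416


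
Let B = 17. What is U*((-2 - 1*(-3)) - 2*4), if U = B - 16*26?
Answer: 2793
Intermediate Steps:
U = -399 (U = 17 - 16*26 = 17 - 416 = -399)
U*((-2 - 1*(-3)) - 2*4) = -399*((-2 - 1*(-3)) - 2*4) = -399*((-2 + 3) - 8) = -399*(1 - 8) = -399*(-7) = 2793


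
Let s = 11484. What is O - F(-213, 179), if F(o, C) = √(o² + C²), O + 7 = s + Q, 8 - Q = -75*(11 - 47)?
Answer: 8785 - √77410 ≈ 8506.8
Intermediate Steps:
Q = -2692 (Q = 8 - (-75)*(11 - 47) = 8 - (-75)*(-36) = 8 - 1*2700 = 8 - 2700 = -2692)
O = 8785 (O = -7 + (11484 - 2692) = -7 + 8792 = 8785)
F(o, C) = √(C² + o²)
O - F(-213, 179) = 8785 - √(179² + (-213)²) = 8785 - √(32041 + 45369) = 8785 - √77410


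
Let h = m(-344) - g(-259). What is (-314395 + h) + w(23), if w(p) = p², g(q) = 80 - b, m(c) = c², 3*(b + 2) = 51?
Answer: -195595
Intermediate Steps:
b = 15 (b = -2 + (⅓)*51 = -2 + 17 = 15)
g(q) = 65 (g(q) = 80 - 1*15 = 80 - 15 = 65)
h = 118271 (h = (-344)² - 1*65 = 118336 - 65 = 118271)
(-314395 + h) + w(23) = (-314395 + 118271) + 23² = -196124 + 529 = -195595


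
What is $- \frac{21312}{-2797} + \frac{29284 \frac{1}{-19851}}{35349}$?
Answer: $\frac{14954825527340}{1962691258203} \approx 7.6196$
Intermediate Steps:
$- \frac{21312}{-2797} + \frac{29284 \frac{1}{-19851}}{35349} = \left(-21312\right) \left(- \frac{1}{2797}\right) + 29284 \left(- \frac{1}{19851}\right) \frac{1}{35349} = \frac{21312}{2797} - \frac{29284}{701712999} = \frac{14954825527340}{1962691258203}$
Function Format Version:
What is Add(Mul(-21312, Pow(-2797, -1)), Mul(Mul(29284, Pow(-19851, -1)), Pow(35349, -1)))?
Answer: Rational(14954825527340, 1962691258203) ≈ 7.6196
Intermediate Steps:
Add(Mul(-21312, Pow(-2797, -1)), Mul(Mul(29284, Pow(-19851, -1)), Pow(35349, -1))) = Add(Mul(-21312, Rational(-1, 2797)), Mul(Mul(29284, Rational(-1, 19851)), Rational(1, 35349))) = Add(Rational(21312, 2797), Mul(Rational(-29284, 19851), Rational(1, 35349))) = Add(Rational(21312, 2797), Rational(-29284, 701712999)) = Rational(14954825527340, 1962691258203)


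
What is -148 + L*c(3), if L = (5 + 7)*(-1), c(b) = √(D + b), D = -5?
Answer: -148 - 12*I*√2 ≈ -148.0 - 16.971*I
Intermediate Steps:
c(b) = √(-5 + b)
L = -12 (L = 12*(-1) = -12)
-148 + L*c(3) = -148 - 12*√(-5 + 3) = -148 - 12*I*√2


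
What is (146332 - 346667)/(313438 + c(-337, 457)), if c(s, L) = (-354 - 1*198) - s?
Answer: -1945/3041 ≈ -0.63959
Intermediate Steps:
c(s, L) = -552 - s (c(s, L) = (-354 - 198) - s = -552 - s)
(146332 - 346667)/(313438 + c(-337, 457)) = (146332 - 346667)/(313438 + (-552 - 1*(-337))) = -200335/(313438 + (-552 + 337)) = -200335/(313438 - 215) = -200335/313223 = -200335*1/313223 = -1945/3041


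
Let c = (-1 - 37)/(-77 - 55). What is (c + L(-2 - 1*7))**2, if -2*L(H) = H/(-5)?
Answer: 10201/27225 ≈ 0.37469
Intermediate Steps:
L(H) = H/10 (L(H) = -H/(2*(-5)) = -H*(-1)/(2*5) = -(-1)*H/10 = H/10)
c = 19/66 (c = -38/(-132) = -38*(-1/132) = 19/66 ≈ 0.28788)
(c + L(-2 - 1*7))**2 = (19/66 + (-2 - 1*7)/10)**2 = (19/66 + (-2 - 7)/10)**2 = (19/66 + (1/10)*(-9))**2 = (19/66 - 9/10)**2 = (-101/165)**2 = 10201/27225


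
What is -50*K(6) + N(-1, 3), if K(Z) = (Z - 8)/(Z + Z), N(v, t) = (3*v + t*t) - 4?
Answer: 31/3 ≈ 10.333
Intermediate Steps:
N(v, t) = -4 + t² + 3*v (N(v, t) = (3*v + t²) - 4 = (t² + 3*v) - 4 = -4 + t² + 3*v)
K(Z) = (-8 + Z)/(2*Z) (K(Z) = (-8 + Z)/((2*Z)) = (-8 + Z)*(1/(2*Z)) = (-8 + Z)/(2*Z))
-50*K(6) + N(-1, 3) = -25*(-8 + 6)/6 + (-4 + 3² + 3*(-1)) = -25*(-2)/6 + (-4 + 9 - 3) = -50*(-⅙) + 2 = 25/3 + 2 = 31/3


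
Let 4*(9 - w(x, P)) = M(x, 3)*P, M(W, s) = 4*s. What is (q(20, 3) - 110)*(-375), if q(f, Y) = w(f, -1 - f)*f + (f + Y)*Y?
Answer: -524625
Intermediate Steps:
w(x, P) = 9 - 3*P (w(x, P) = 9 - 4*3*P/4 = 9 - 3*P)
q(f, Y) = Y*(Y + f) + f*(12 + 3*f) (q(f, Y) = (9 - 3*(-1 - f))*f + (f + Y)*Y = (9 + (3 + 3*f))*f + (Y + f)*Y = (12 + 3*f)*f + Y*(Y + f) = f*(12 + 3*f) + Y*(Y + f) = Y*(Y + f) + f*(12 + 3*f))
(q(20, 3) - 110)*(-375) = ((3² + 3*20 + 3*20*(4 + 20)) - 110)*(-375) = ((9 + 60 + 3*20*24) - 110)*(-375) = ((9 + 60 + 1440) - 110)*(-375) = (1509 - 110)*(-375) = 1399*(-375) = -524625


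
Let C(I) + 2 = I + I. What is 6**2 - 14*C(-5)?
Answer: 204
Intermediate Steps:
C(I) = -2 + 2*I (C(I) = -2 + (I + I) = -2 + 2*I)
6**2 - 14*C(-5) = 6**2 - 14*(-2 + 2*(-5)) = 36 - 14*(-2 - 10) = 36 - 14*(-12) = 36 + 168 = 204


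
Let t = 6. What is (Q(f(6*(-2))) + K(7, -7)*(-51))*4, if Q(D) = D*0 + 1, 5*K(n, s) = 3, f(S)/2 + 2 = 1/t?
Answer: -592/5 ≈ -118.40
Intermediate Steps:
f(S) = -11/3 (f(S) = -4 + 2/6 = -4 + 2*(⅙) = -4 + ⅓ = -11/3)
K(n, s) = ⅗ (K(n, s) = (⅕)*3 = ⅗)
Q(D) = 1 (Q(D) = 0 + 1 = 1)
(Q(f(6*(-2))) + K(7, -7)*(-51))*4 = (1 + (⅗)*(-51))*4 = (1 - 153/5)*4 = -148/5*4 = -592/5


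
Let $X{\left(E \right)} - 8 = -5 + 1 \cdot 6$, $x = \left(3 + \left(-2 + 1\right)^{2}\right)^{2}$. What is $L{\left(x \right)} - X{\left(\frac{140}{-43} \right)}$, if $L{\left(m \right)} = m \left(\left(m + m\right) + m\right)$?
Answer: $759$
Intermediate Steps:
$x = 16$ ($x = \left(3 + \left(-1\right)^{2}\right)^{2} = \left(3 + 1\right)^{2} = 4^{2} = 16$)
$X{\left(E \right)} = 9$ ($X{\left(E \right)} = 8 + \left(-5 + 1 \cdot 6\right) = 8 + \left(-5 + 6\right) = 8 + 1 = 9$)
$L{\left(m \right)} = 3 m^{2}$ ($L{\left(m \right)} = m \left(2 m + m\right) = m 3 m = 3 m^{2}$)
$L{\left(x \right)} - X{\left(\frac{140}{-43} \right)} = 3 \cdot 16^{2} - 9 = 3 \cdot 256 - 9 = 768 - 9 = 759$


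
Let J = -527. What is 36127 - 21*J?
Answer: 47194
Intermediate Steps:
36127 - 21*J = 36127 - 21*(-527) = 36127 + 11067 = 47194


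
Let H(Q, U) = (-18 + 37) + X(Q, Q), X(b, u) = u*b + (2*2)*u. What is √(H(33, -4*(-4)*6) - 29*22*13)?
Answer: I*√7054 ≈ 83.988*I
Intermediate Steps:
X(b, u) = 4*u + b*u (X(b, u) = b*u + 4*u = 4*u + b*u)
H(Q, U) = 19 + Q*(4 + Q) (H(Q, U) = (-18 + 37) + Q*(4 + Q) = 19 + Q*(4 + Q))
√(H(33, -4*(-4)*6) - 29*22*13) = √((19 + 33*(4 + 33)) - 29*22*13) = √((19 + 33*37) - 638*13) = √((19 + 1221) - 8294) = √(1240 - 8294) = √(-7054) = I*√7054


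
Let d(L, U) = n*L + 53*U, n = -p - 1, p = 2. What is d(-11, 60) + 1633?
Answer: 4846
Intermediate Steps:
n = -3 (n = -1*2 - 1 = -2 - 1 = -3)
d(L, U) = -3*L + 53*U
d(-11, 60) + 1633 = (-3*(-11) + 53*60) + 1633 = (33 + 3180) + 1633 = 3213 + 1633 = 4846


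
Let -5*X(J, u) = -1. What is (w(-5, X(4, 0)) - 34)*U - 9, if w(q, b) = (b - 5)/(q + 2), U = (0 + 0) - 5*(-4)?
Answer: -657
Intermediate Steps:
X(J, u) = ⅕ (X(J, u) = -⅕*(-1) = ⅕)
U = 20 (U = 0 + 20 = 20)
w(q, b) = (-5 + b)/(2 + q)
(w(-5, X(4, 0)) - 34)*U - 9 = ((-5 + ⅕)/(2 - 5) - 34)*20 - 9 = (-24/5/(-3) - 34)*20 - 9 = (-⅓*(-24/5) - 34)*20 - 9 = (8/5 - 34)*20 - 9 = -162/5*20 - 9 = -648 - 9 = -657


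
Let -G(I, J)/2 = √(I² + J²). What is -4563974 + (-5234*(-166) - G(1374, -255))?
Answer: -3695130 + 6*√216989 ≈ -3.6923e+6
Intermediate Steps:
G(I, J) = -2*√(I² + J²)
-4563974 + (-5234*(-166) - G(1374, -255)) = -4563974 + (-5234*(-166) - (-2)*√(1374² + (-255)²)) = -4563974 + (868844 - (-2)*√(1887876 + 65025)) = -4563974 + (868844 - (-2)*√1952901) = -4563974 + (868844 - (-2)*3*√216989) = -4563974 + (868844 - (-6)*√216989) = -4563974 + (868844 + 6*√216989) = -3695130 + 6*√216989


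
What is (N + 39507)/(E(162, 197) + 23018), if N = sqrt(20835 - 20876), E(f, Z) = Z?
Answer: 39507/23215 + I*sqrt(41)/23215 ≈ 1.7018 + 0.00027582*I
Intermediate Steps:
N = I*sqrt(41) (N = sqrt(-41) = I*sqrt(41) ≈ 6.4031*I)
(N + 39507)/(E(162, 197) + 23018) = (I*sqrt(41) + 39507)/(197 + 23018) = (39507 + I*sqrt(41))/23215 = (39507 + I*sqrt(41))*(1/23215) = 39507/23215 + I*sqrt(41)/23215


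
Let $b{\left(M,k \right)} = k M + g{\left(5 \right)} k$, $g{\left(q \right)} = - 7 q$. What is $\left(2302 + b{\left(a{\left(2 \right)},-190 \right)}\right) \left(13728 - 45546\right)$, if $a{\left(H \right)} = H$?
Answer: $-272743896$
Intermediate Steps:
$b{\left(M,k \right)} = - 35 k + M k$ ($b{\left(M,k \right)} = k M + \left(-7\right) 5 k = M k - 35 k = - 35 k + M k$)
$\left(2302 + b{\left(a{\left(2 \right)},-190 \right)}\right) \left(13728 - 45546\right) = \left(2302 - 190 \left(-35 + 2\right)\right) \left(13728 - 45546\right) = \left(2302 - -6270\right) \left(-31818\right) = \left(2302 + 6270\right) \left(-31818\right) = 8572 \left(-31818\right) = -272743896$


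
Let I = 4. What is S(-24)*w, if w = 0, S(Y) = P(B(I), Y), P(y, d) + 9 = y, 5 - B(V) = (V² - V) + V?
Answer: 0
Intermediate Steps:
B(V) = 5 - V² (B(V) = 5 - ((V² - V) + V) = 5 - V²)
P(y, d) = -9 + y
S(Y) = -20 (S(Y) = -9 + (5 - 1*4²) = -9 + (5 - 1*16) = -9 + (5 - 16) = -9 - 11 = -20)
S(-24)*w = -20*0 = 0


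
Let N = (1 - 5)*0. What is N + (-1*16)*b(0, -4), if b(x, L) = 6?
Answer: -96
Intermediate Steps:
N = 0 (N = -4*0 = 0)
N + (-1*16)*b(0, -4) = 0 - 1*16*6 = 0 - 16*6 = 0 - 96 = -96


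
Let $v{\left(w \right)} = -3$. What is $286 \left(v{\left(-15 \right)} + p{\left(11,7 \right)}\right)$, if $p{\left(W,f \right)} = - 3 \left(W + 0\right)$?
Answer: $-10296$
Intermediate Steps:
$p{\left(W,f \right)} = - 3 W$
$286 \left(v{\left(-15 \right)} + p{\left(11,7 \right)}\right) = 286 \left(-3 - 33\right) = 286 \left(-36\right) = -10296$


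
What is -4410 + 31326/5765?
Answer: -25392324/5765 ≈ -4404.6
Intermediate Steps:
-4410 + 31326/5765 = -25392324/5765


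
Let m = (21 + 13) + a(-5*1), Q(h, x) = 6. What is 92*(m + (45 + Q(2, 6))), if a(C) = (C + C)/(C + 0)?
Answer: 8004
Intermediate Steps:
a(C) = 2 (a(C) = (2*C)/C = 2)
m = 36 (m = (21 + 13) + 2 = 34 + 2 = 36)
92*(m + (45 + Q(2, 6))) = 92*(36 + (45 + 6)) = 92*(36 + 51) = 92*87 = 8004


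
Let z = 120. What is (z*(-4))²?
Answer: 230400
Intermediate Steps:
(z*(-4))² = (120*(-4))² = (-480)² = 230400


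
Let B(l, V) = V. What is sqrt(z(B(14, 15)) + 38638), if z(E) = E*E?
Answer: sqrt(38863) ≈ 197.14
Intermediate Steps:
z(E) = E**2
sqrt(z(B(14, 15)) + 38638) = sqrt(15**2 + 38638) = sqrt(225 + 38638) = sqrt(38863)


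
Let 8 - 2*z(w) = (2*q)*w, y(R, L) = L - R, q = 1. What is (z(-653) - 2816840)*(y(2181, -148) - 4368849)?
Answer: 12310037173574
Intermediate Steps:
z(w) = 4 - w (z(w) = 4 - 2*1*w/2 = 4 - w)
(z(-653) - 2816840)*(y(2181, -148) - 4368849) = ((4 - 1*(-653)) - 2816840)*((-148 - 1*2181) - 4368849) = ((4 + 653) - 2816840)*((-148 - 2181) - 4368849) = (657 - 2816840)*(-2329 - 4368849) = -2816183*(-4371178) = 12310037173574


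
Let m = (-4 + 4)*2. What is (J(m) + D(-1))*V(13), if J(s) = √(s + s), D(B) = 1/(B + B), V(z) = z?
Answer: -13/2 ≈ -6.5000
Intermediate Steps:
D(B) = 1/(2*B)
m = 0 (m = 0*2 = 0)
J(s) = √2*√s (J(s) = √(2*s) = √2*√s)
(J(m) + D(-1))*V(13) = (√2*√0 + (½)/(-1))*13 = (√2*0 + (½)*(-1))*13 = (0 - ½)*13 = -½*13 = -13/2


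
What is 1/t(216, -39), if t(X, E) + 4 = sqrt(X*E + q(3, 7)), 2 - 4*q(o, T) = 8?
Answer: -8/16883 - I*sqrt(33702)/16883 ≈ -0.00047385 - 0.010874*I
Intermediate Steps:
q(o, T) = -3/2 (q(o, T) = 1/2 - 1/4*8 = 1/2 - 2 = -3/2)
t(X, E) = -4 + sqrt(-3/2 + E*X) (t(X, E) = -4 + sqrt(X*E - 3/2) = -4 + sqrt(E*X - 3/2) = -4 + sqrt(-3/2 + E*X))
1/t(216, -39) = 1/(-4 + sqrt(-6 + 4*(-39)*216)/2) = 1/(-4 + sqrt(-6 - 33696)/2) = 1/(-4 + sqrt(-33702)/2) = 1/(-4 + (I*sqrt(33702))/2) = 1/(-4 + I*sqrt(33702)/2)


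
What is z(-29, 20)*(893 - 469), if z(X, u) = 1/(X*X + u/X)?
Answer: 12296/24369 ≈ 0.50458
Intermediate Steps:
z(X, u) = 1/(X**2 + u/X)
z(-29, 20)*(893 - 469) = (-29/(20 + (-29)**3))*(893 - 469) = -29/(20 - 24389)*424 = -29/(-24369)*424 = -29*(-1/24369)*424 = (29/24369)*424 = 12296/24369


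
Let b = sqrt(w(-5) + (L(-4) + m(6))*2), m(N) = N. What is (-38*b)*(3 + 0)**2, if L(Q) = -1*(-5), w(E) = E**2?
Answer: -342*sqrt(47) ≈ -2344.6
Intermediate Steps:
L(Q) = 5
b = sqrt(47) (b = sqrt((-5)**2 + (5 + 6)*2) = sqrt(25 + 11*2) = sqrt(25 + 22) = sqrt(47) ≈ 6.8557)
(-38*b)*(3 + 0)**2 = (-38*sqrt(47))*(3 + 0)**2 = -38*sqrt(47)*3**2 = -38*sqrt(47)*9 = -342*sqrt(47)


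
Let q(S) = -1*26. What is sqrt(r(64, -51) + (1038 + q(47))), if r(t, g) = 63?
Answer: 5*sqrt(43) ≈ 32.787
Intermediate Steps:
q(S) = -26
sqrt(r(64, -51) + (1038 + q(47))) = sqrt(63 + (1038 - 26)) = sqrt(63 + 1012) = sqrt(1075) = 5*sqrt(43)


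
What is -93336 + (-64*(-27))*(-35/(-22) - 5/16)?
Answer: -1002396/11 ≈ -91127.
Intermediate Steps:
-93336 + (-64*(-27))*(-35/(-22) - 5/16) = -93336 + 1728*(-35*(-1/22) - 5*1/16) = -93336 + 1728*(35/22 - 5/16) = -93336 + 1728*(225/176) = -93336 + 24300/11 = -1002396/11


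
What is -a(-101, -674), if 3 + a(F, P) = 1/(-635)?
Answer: 1906/635 ≈ 3.0016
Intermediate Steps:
a(F, P) = -1906/635 (a(F, P) = -3 + 1/(-635) = -3 - 1/635 = -1906/635)
-a(-101, -674) = -1*(-1906/635) = 1906/635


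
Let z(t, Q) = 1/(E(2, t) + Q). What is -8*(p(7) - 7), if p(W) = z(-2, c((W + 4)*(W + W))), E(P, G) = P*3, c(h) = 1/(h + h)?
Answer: 101080/1849 ≈ 54.667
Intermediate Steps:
c(h) = 1/(2*h)
E(P, G) = 3*P
z(t, Q) = 1/(6 + Q) (z(t, Q) = 1/(3*2 + Q) = 1/(6 + Q))
p(W) = 1/(6 + 1/(4*W*(4 + W))) (p(W) = 1/(6 + 1/(2*(((W + 4)*(W + W))))) = 1/(6 + 1/(2*(((4 + W)*(2*W))))) = 1/(6 + 1/(2*((2*W*(4 + W))))) = 1/(6 + (1/(2*W*(4 + W)))/2) = 1/(6 + 1/(4*W*(4 + W))))
-8*(p(7) - 7) = -8*(4*7*(4 + 7)/(1 + 24*7*(4 + 7)) - 7) = -8*(4*7*11/(1 + 24*7*11) - 7) = -8*(4*7*11/(1 + 1848) - 7) = -8*(4*7*11/1849 - 7) = -8*(4*7*(1/1849)*11 - 7) = -8*(308/1849 - 7) = -8*(-12635/1849) = 101080/1849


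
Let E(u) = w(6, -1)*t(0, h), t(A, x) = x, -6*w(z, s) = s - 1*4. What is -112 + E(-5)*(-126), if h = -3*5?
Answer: 1463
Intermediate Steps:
w(z, s) = ⅔ - s/6 (w(z, s) = -(s - 1*4)/6 = -(s - 4)/6 = -(-4 + s)/6 = ⅔ - s/6)
h = -15
E(u) = -25/2 (E(u) = (⅔ - ⅙*(-1))*(-15) = (⅔ + ⅙)*(-15) = (⅚)*(-15) = -25/2)
-112 + E(-5)*(-126) = -112 - 25/2*(-126) = -112 + 1575 = 1463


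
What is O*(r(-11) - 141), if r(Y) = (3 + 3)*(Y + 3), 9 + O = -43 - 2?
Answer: 10206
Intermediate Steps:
O = -54 (O = -9 + (-43 - 2) = -9 - 45 = -54)
r(Y) = 18 + 6*Y (r(Y) = 6*(3 + Y) = 18 + 6*Y)
O*(r(-11) - 141) = -54*((18 + 6*(-11)) - 141) = -54*((18 - 66) - 141) = -54*(-48 - 141) = -54*(-189) = 10206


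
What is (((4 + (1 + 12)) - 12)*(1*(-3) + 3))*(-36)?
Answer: 0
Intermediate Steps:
(((4 + (1 + 12)) - 12)*(1*(-3) + 3))*(-36) = (((4 + 13) - 12)*(-3 + 3))*(-36) = ((17 - 12)*0)*(-36) = (5*0)*(-36) = 0*(-36) = 0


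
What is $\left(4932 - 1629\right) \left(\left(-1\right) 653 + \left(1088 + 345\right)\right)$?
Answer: $2576340$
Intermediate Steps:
$\left(4932 - 1629\right) \left(\left(-1\right) 653 + \left(1088 + 345\right)\right) = 3303 \left(-653 + 1433\right) = 3303 \cdot 780 = 2576340$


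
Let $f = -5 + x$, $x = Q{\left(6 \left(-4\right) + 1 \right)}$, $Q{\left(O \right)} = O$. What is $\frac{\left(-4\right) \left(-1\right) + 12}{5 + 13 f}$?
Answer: $- \frac{16}{359} \approx -0.044568$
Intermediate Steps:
$x = -23$ ($x = 6 \left(-4\right) + 1 = -24 + 1 = -23$)
$f = -28$ ($f = -5 - 23 = -28$)
$\frac{\left(-4\right) \left(-1\right) + 12}{5 + 13 f} = \frac{\left(-4\right) \left(-1\right) + 12}{5 + 13 \left(-28\right)} = \frac{4 + 12}{5 - 364} = \frac{16}{-359} = 16 \left(- \frac{1}{359}\right) = - \frac{16}{359}$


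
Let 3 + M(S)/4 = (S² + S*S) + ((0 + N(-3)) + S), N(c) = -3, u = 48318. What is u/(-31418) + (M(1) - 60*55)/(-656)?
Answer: 2261244/644069 ≈ 3.5109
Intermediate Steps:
M(S) = -24 + 4*S + 8*S² (M(S) = -12 + 4*((S² + S*S) + ((0 - 3) + S)) = -12 + 4*((S² + S²) + (-3 + S)) = -12 + 4*(2*S² + (-3 + S)) = -12 + 4*(-3 + S + 2*S²) = -12 + (-12 + 4*S + 8*S²) = -24 + 4*S + 8*S²)
u/(-31418) + (M(1) - 60*55)/(-656) = 48318/(-31418) + ((-24 + 4*1 + 8*1²) - 60*55)/(-656) = 48318*(-1/31418) + ((-24 + 4 + 8*1) - 3300)*(-1/656) = -24159/15709 + ((-24 + 4 + 8) - 3300)*(-1/656) = -24159/15709 + (-12 - 3300)*(-1/656) = -24159/15709 - 3312*(-1/656) = -24159/15709 + 207/41 = 2261244/644069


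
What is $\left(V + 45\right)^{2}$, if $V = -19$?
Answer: $676$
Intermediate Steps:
$\left(V + 45\right)^{2} = \left(-19 + 45\right)^{2} = 26^{2} = 676$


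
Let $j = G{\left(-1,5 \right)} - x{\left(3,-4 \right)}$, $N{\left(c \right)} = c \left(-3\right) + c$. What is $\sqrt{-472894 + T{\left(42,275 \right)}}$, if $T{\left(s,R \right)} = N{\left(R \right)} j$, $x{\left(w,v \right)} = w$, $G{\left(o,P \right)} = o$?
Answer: $7 i \sqrt{9606} \approx 686.07 i$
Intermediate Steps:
$N{\left(c \right)} = - 2 c$ ($N{\left(c \right)} = - 3 c + c = - 2 c$)
$j = -4$ ($j = -1 - 3 = -4$)
$T{\left(s,R \right)} = 8 R$ ($T{\left(s,R \right)} = - 2 R \left(-4\right) = 8 R$)
$\sqrt{-472894 + T{\left(42,275 \right)}} = \sqrt{-472894 + 8 \cdot 275} = \sqrt{-472894 + 2200} = \sqrt{-470694} = 7 i \sqrt{9606}$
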